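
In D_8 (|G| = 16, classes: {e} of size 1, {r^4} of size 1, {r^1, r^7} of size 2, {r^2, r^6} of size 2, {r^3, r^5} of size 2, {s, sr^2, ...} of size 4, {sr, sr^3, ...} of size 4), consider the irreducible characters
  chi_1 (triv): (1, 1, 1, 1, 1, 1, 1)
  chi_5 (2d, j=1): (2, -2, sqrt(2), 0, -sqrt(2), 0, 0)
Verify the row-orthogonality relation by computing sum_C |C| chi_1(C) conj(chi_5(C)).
Sum = 0; so <chi_1, chi_5> = 0 (distinct irreducibles are orthogonal).

Derivation: Compute term by term over conjugacy classes (|C| * chi_1(C) * conj(chi_5(C))):
  1*(1)*conj(2) + 1*(1)*conj(-2) + 2*(1)*conj(sqrt(2)) + 2*(1)*conj(0) + 2*(1)*conj(-sqrt(2)) + 4*(1)*conj(0) + 4*(1)*conj(0)
  = (2) + (-2) + (2*sqrt(2)) + (0) + (-2*sqrt(2)) + (0) + (0)
  = 0.
Dividing by |G| = 16 gives 0/16 = 0, matching the row-orthogonality relation <chi_1, chi_5> = [chi_1 = chi_5].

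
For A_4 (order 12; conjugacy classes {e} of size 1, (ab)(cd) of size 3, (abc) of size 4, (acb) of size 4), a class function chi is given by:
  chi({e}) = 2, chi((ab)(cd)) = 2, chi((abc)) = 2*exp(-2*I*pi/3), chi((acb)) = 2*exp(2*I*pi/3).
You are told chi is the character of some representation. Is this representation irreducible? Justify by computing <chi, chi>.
Not irreducible (reducible): <chi, chi> = 4 > 1.

Proof sketch: <chi, chi> = (1/|G|) sum_C |C| * |chi(C)|^2 = (1/12)[1*|2|^2 + 3*|2|^2 + 4*|2*exp(-2*I*pi/3)|^2 + 4*|2*exp(2*I*pi/3)|^2]
  = (1/12)[(4) + (12) + (16) + (16)] = 48/12 = 4.
(Exp terms are combined using exp(i*s)*conj(exp(i*t)) = exp(i*(s-t)), and sums of them are collapsed using the identity that for every m > 1 the m distinct m-th roots of unity sum to 0, e.g. 1 + exp(2*I*pi/3) + exp(-2*I*pi/3) = 0.)
A character is irreducible iff <chi, chi> = 1, so this representation is reducible.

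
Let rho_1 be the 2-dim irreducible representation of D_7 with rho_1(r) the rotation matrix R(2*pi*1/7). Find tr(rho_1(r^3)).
chi_{rho_1}(r^3) = 2*cos(2*pi*1*3/7) = -2*cos(pi/7)

Explanation: rho_1(r^3) is rotation by angle 2*pi*1*3/7, whose trace is 2*cos(2*pi*1*3/7) = -2*cos(pi/7).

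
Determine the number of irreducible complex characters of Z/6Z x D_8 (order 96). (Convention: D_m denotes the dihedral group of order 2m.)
42

Reasoning: The number of irreducible complex representations of a finite group equals its number of conjugacy classes. For a direct product, #classes(G x H) = #classes(G) * #classes(H). Z/6Z has 6 classes (abelian), D_8 has 7 classes, so 6 * 7 = 42, so Z/6Z x D_8 (order 96) has exactly 42 irreducible complex representations.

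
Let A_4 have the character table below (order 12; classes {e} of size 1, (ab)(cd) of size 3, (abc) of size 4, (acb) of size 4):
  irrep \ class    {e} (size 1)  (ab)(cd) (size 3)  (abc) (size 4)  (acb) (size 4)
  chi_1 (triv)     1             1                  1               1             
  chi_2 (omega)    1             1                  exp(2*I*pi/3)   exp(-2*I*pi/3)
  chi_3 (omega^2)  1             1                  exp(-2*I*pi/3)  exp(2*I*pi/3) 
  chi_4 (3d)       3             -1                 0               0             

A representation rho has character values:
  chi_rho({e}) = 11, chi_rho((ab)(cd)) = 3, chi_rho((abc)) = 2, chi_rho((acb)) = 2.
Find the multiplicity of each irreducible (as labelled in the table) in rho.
Multiplicities: chi_1: 3, chi_2: 1, chi_3: 1, chi_4: 2.

Derivation: Use <chi_rho, chi> = (1/|G|) sum_C |C| * chi_rho(C) * conj(chi(C)) with |G| = 12 for each irreducible chi in the table:
  <chi_rho, chi_1> = (1/12)[1*(11)*conj(1) + 3*(3)*conj(1) + 4*(2)*conj(1) + 4*(2)*conj(1)]
      = (1/12)[(11) + (9) + (8) + (8)] = 36/12 = 3
  <chi_rho, chi_2> = (1/12)[1*(11)*conj(1) + 3*(3)*conj(1) + 4*(2)*conj(exp(2*I*pi/3)) + 4*(2)*conj(exp(-2*I*pi/3))]
      = (1/12)[(11) + (9) + (4 + 12*exp(-2*I*pi/3) + 4*exp(2*I*pi/3)) + (4 + 4*exp(-2*I*pi/3) + 12*exp(2*I*pi/3))] = 12/12 = 1
  <chi_rho, chi_3> = (1/12)[1*(11)*conj(1) + 3*(3)*conj(1) + 4*(2)*conj(exp(-2*I*pi/3)) + 4*(2)*conj(exp(2*I*pi/3))]
      = (1/12)[(11) + (9) + (4 + 4*exp(-2*I*pi/3) + 12*exp(2*I*pi/3)) + (4 + 12*exp(-2*I*pi/3) + 4*exp(2*I*pi/3))] = 12/12 = 1
  <chi_rho, chi_4> = (1/12)[1*(11)*conj(3) + 3*(3)*conj(-1) + 4*(2)*conj(0) + 4*(2)*conj(0)]
      = (1/12)[(33) + (-9) + (0) + (0)] = 24/12 = 2
(Exp terms are combined using exp(i*s)*conj(exp(i*t)) = exp(i*(s-t)), and sums of them are collapsed using the identity that for every m > 1 the m distinct m-th roots of unity sum to 0, e.g. 1 + exp(2*I*pi/3) + exp(-2*I*pi/3) = 0.)
Dimension check: dim(rho) = sum (mult * dim) = 3*1 + 1*1 + 1*1 + 2*3 = 11 = chi_rho(e) = 11.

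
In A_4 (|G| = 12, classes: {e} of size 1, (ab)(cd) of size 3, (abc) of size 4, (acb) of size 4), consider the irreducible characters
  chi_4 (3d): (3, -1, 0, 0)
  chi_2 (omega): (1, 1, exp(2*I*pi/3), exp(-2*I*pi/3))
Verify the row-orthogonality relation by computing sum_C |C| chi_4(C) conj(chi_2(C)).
Sum = 0; so <chi_4, chi_2> = 0 (distinct irreducibles are orthogonal).

Reasoning: Compute term by term over conjugacy classes (|C| * chi_4(C) * conj(chi_2(C))):
  1*(3)*conj(1) + 3*(-1)*conj(1) + 4*(0)*conj(exp(2*I*pi/3)) + 4*(0)*conj(exp(-2*I*pi/3))
  = (3) + (-3) + (0) + (0)
  = 0.
(Exp terms are combined using exp(i*s)*conj(exp(i*t)) = exp(i*(s-t)), and sums of them are collapsed using the identity that for every m > 1 the m distinct m-th roots of unity sum to 0, e.g. 1 + exp(2*I*pi/3) + exp(-2*I*pi/3) = 0.)
Dividing by |G| = 12 gives 0/12 = 0, matching the row-orthogonality relation <chi_4, chi_2> = [chi_4 = chi_2].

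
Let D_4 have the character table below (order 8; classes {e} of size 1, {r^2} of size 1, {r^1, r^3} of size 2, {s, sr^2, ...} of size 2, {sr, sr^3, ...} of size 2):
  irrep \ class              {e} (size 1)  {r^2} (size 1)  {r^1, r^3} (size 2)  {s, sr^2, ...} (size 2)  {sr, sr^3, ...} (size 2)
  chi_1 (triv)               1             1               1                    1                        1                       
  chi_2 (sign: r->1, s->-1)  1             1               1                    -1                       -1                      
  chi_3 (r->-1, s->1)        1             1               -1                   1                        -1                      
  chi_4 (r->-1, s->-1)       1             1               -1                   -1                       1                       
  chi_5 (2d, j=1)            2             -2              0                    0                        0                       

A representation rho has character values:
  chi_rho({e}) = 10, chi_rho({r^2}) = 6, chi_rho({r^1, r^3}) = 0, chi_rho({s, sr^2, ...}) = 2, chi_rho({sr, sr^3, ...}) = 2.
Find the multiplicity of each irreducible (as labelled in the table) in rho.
Multiplicities: chi_1: 3, chi_2: 1, chi_3: 2, chi_4: 2, chi_5: 1.

Use <chi_rho, chi> = (1/|G|) sum_C |C| * chi_rho(C) * conj(chi(C)) with |G| = 8 for each irreducible chi in the table:
  <chi_rho, chi_1> = (1/8)[1*(10)*conj(1) + 1*(6)*conj(1) + 2*(0)*conj(1) + 2*(2)*conj(1) + 2*(2)*conj(1)]
      = (1/8)[(10) + (6) + (0) + (4) + (4)] = 24/8 = 3
  <chi_rho, chi_2> = (1/8)[1*(10)*conj(1) + 1*(6)*conj(1) + 2*(0)*conj(1) + 2*(2)*conj(-1) + 2*(2)*conj(-1)]
      = (1/8)[(10) + (6) + (0) + (-4) + (-4)] = 8/8 = 1
  <chi_rho, chi_3> = (1/8)[1*(10)*conj(1) + 1*(6)*conj(1) + 2*(0)*conj(-1) + 2*(2)*conj(1) + 2*(2)*conj(-1)]
      = (1/8)[(10) + (6) + (0) + (4) + (-4)] = 16/8 = 2
  <chi_rho, chi_4> = (1/8)[1*(10)*conj(1) + 1*(6)*conj(1) + 2*(0)*conj(-1) + 2*(2)*conj(-1) + 2*(2)*conj(1)]
      = (1/8)[(10) + (6) + (0) + (-4) + (4)] = 16/8 = 2
  <chi_rho, chi_5> = (1/8)[1*(10)*conj(2) + 1*(6)*conj(-2) + 2*(0)*conj(0) + 2*(2)*conj(0) + 2*(2)*conj(0)]
      = (1/8)[(20) + (-12) + (0) + (0) + (0)] = 8/8 = 1
Dimension check: dim(rho) = sum (mult * dim) = 3*1 + 1*1 + 2*1 + 2*1 + 1*2 = 10 = chi_rho(e) = 10.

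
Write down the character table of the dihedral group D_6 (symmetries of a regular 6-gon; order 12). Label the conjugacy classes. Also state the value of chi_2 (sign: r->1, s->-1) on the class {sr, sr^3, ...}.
Conjugacy classes: {e} of size 1, {r^3} of size 1, {r^1, r^5} of size 2, {r^2, r^4} of size 2, {s, sr^2, ...} of size 3, {sr, sr^3, ...} of size 3.
Character table:
  irrep \ class              {e} (size 1)  {r^3} (size 1)  {r^1, r^5} (size 2)  {r^2, r^4} (size 2)  {s, sr^2, ...} (size 3)  {sr, sr^3, ...} (size 3)
  chi_1 (triv)               1             1               1                    1                    1                        1                       
  chi_2 (sign: r->1, s->-1)  1             1               1                    1                    -1                       -1                      
  chi_3 (r->-1, s->1)        1             -1              -1                   1                    1                        -1                      
  chi_4 (r->-1, s->-1)       1             -1              -1                   1                    -1                       1                       
  chi_5 (2d, j=1)            2             -2              1                    -1                   0                        0                       
  chi_6 (2d, j=2)            2             2               -1                   -1                   0                        0                       

Spot check: chi_2 (sign: r->1, s->-1) on {sr, sr^3, ...} = -1.

Solution. D_6 has order 2*6 = 12 with 6 conjugacy classes, hence 6 irreducibles. Sum of squared dims 1 + 1 + 1 + 1 + 4 + 4 = 12 = |G|. Linear characters come from the abelianisation; the 2-dimensional irreps have character r^k -> 2*cos(2*pi*j*k/6), reflections -> 0.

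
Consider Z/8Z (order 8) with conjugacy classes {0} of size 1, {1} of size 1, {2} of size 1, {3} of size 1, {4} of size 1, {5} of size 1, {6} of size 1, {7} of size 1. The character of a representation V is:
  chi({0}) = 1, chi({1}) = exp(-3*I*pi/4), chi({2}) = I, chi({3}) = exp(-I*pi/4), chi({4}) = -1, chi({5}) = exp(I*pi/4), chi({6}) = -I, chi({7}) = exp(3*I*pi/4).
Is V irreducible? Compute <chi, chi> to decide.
Irreducible: <chi, chi> = 1.

Details: <chi, chi> = (1/|G|) sum_C |C| * |chi(C)|^2 = (1/8)[1*|1|^2 + 1*|exp(-3*I*pi/4)|^2 + 1*|I|^2 + 1*|exp(-I*pi/4)|^2 + 1*|-1|^2 + 1*|exp(I*pi/4)|^2 + 1*|-I|^2 + 1*|exp(3*I*pi/4)|^2]
  = (1/8)[(1) + (1) + (1) + (1) + (1) + (1) + (1) + (1)] = 8/8 = 1.
(Exp terms are combined using exp(i*s)*conj(exp(i*t)) = exp(i*(s-t)), and sums of them are collapsed using the identity that for every m > 1 the m distinct m-th roots of unity sum to 0, e.g. 1 + exp(2*I*pi/3) + exp(-2*I*pi/3) = 0.)
A character is irreducible iff <chi, chi> = 1, so this representation is irreducible.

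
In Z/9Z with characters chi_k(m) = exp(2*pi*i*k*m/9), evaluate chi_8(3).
chi_8(3) = zeta_9^24 = exp(-2*I*pi/3)

Why: chi_8(3) = zeta_9^(8*3) = zeta_9^24. Since zeta_9^9 = 1, this equals zeta_9^6 = exp(2*pi*i*6/9) = exp(-2*I*pi/3).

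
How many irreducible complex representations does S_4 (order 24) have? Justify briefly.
5

Derivation: The number of irreducible complex representations of a finite group equals its number of conjugacy classes. Conjugacy classes in S_4 correspond to cycle types, i.e. partitions of 4; there are p(4) = 5 of them, so S_4 (order 24) has exactly 5 irreducible complex representations.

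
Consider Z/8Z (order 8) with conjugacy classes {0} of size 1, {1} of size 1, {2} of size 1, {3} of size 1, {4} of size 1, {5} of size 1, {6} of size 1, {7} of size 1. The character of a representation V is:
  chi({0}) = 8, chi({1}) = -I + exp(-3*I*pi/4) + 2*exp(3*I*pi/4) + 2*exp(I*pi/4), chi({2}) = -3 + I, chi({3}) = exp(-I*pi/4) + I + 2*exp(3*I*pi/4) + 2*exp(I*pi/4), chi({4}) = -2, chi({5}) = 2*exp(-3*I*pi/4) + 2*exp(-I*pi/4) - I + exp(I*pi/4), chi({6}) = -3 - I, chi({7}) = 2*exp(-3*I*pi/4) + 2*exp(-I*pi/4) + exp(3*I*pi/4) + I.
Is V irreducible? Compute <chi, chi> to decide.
Not irreducible (reducible): <chi, chi> = 14 > 1.

Why: <chi, chi> = (1/|G|) sum_C |C| * |chi(C)|^2 = (1/8)[1*|8|^2 + 1*|-I + exp(-3*I*pi/4) + 2*exp(3*I*pi/4) + 2*exp(I*pi/4)|^2 + 1*|-3 + I|^2 + 1*|exp(-I*pi/4) + I + 2*exp(3*I*pi/4) + 2*exp(I*pi/4)|^2 + 1*|-2|^2 + 1*|2*exp(-3*I*pi/4) + 2*exp(-I*pi/4) - I + exp(I*pi/4)|^2 + 1*|-3 - I|^2 + 1*|2*exp(-3*I*pi/4) + 2*exp(-I*pi/4) + exp(3*I*pi/4) + I|^2]
  = (1/8)[(64) + (6 - 2*exp(I*pi/4) + exp(-3*I*pi/4) - exp(-I*pi/4) + 2*exp(3*I*pi/4)) + (10) + (6 + 2*exp(-I*pi/4) - exp(3*I*pi/4) + exp(I*pi/4) - 2*exp(-3*I*pi/4)) + (4) + (6 + 2*exp(-I*pi/4) - exp(3*I*pi/4) + exp(I*pi/4) - 2*exp(-3*I*pi/4)) + (10) + (6 - 2*exp(I*pi/4) + exp(-3*I*pi/4) - exp(-I*pi/4) + 2*exp(3*I*pi/4))] = 112/8 = 14.
(Exp terms are combined using exp(i*s)*conj(exp(i*t)) = exp(i*(s-t)), and sums of them are collapsed using the identity that for every m > 1 the m distinct m-th roots of unity sum to 0, e.g. 1 + exp(2*I*pi/3) + exp(-2*I*pi/3) = 0.)
A character is irreducible iff <chi, chi> = 1, so this representation is reducible.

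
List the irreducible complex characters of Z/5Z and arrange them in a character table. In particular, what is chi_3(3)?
Character table of Z/5Z (irreps indexed chi_0,...,chi_4 with chi_k(m) = zeta_5^(k*m), zeta_5 = exp(2*pi*i/5)):
  irrep \ class  {0} (size 1)  {1} (size 1)    {2} (size 1)    {3} (size 1)    {4} (size 1)  
  chi_0          1             1               1               1               1             
  chi_1          1             exp(2*I*pi/5)   exp(4*I*pi/5)   exp(-4*I*pi/5)  exp(-2*I*pi/5)
  chi_2          1             exp(4*I*pi/5)   exp(-2*I*pi/5)  exp(2*I*pi/5)   exp(-4*I*pi/5)
  chi_3          1             exp(-4*I*pi/5)  exp(2*I*pi/5)   exp(-2*I*pi/5)  exp(4*I*pi/5) 
  chi_4          1             exp(-2*I*pi/5)  exp(-4*I*pi/5)  exp(4*I*pi/5)   exp(2*I*pi/5) 

Spot check: chi_3(3) = zeta_5^(3*3) = zeta_5^9 = exp(-2*I*pi/5).

Working: Z/5Z is abelian, so all 5 irreducible complex representations are 1-dimensional. They are given by chi_k(m) = zeta_5^(k*m) for k = 0,...,4. Row orthogonality: sum_m chi_k(m) conj(chi_l(m)) = 5 * [k = l].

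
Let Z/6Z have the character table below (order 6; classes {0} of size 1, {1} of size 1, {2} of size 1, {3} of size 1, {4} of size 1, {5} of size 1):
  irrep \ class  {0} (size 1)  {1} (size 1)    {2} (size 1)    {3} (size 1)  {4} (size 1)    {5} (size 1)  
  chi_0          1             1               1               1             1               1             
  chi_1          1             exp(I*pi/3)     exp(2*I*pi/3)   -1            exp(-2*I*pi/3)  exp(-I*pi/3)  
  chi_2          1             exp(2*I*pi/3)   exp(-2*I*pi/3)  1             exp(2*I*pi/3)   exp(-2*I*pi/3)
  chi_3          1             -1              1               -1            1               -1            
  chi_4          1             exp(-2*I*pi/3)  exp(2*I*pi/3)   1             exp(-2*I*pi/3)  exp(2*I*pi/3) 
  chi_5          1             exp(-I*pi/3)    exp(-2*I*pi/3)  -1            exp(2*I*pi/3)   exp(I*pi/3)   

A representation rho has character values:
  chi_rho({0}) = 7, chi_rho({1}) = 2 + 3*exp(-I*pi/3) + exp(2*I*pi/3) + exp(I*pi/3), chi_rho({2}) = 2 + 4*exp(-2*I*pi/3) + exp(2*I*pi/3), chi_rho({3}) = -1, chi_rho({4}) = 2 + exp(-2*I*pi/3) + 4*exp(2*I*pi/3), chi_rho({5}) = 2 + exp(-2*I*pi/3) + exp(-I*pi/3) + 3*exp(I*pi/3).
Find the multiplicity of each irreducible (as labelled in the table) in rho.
Multiplicities: chi_0: 2, chi_1: 1, chi_2: 1, chi_3: 0, chi_4: 0, chi_5: 3.

Details: Use <chi_rho, chi> = (1/|G|) sum_C |C| * chi_rho(C) * conj(chi(C)) with |G| = 6 for each irreducible chi in the table:
  <chi_rho, chi_0> = (1/6)[1*(7)*conj(1) + 1*(2 + 3*exp(-I*pi/3) + exp(2*I*pi/3) + exp(I*pi/3))*conj(1) + 1*(2 + 4*exp(-2*I*pi/3) + exp(2*I*pi/3))*conj(1) + 1*(-1)*conj(1) + 1*(2 + exp(-2*I*pi/3) + 4*exp(2*I*pi/3))*conj(1) + 1*(2 + exp(-2*I*pi/3) + exp(-I*pi/3) + 3*exp(I*pi/3))*conj(1)]
      = (1/6)[(7) + (2 + 3*exp(-I*pi/3) + exp(2*I*pi/3) + exp(I*pi/3)) + (2 + 4*exp(-2*I*pi/3) + exp(2*I*pi/3)) + (-1) + (2 + exp(-2*I*pi/3) + 4*exp(2*I*pi/3)) + (2 + exp(-2*I*pi/3) + exp(-I*pi/3) + 3*exp(I*pi/3))] = 12/6 = 2
  <chi_rho, chi_1> = (1/6)[1*(7)*conj(1) + 1*(2 + 3*exp(-I*pi/3) + exp(2*I*pi/3) + exp(I*pi/3))*conj(exp(I*pi/3)) + 1*(2 + 4*exp(-2*I*pi/3) + exp(2*I*pi/3))*conj(exp(2*I*pi/3)) + 1*(-1)*conj(-1) + 1*(2 + exp(-2*I*pi/3) + 4*exp(2*I*pi/3))*conj(exp(-2*I*pi/3)) + 1*(2 + exp(-2*I*pi/3) + exp(-I*pi/3) + 3*exp(I*pi/3))*conj(exp(-I*pi/3))]
      = (1/6)[(7) + (1 + 3*exp(-2*I*pi/3) + 2*exp(-I*pi/3) + exp(I*pi/3)) + (1 + 2*exp(-2*I*pi/3) + 4*exp(2*I*pi/3)) + (1) + (1 + 4*exp(-2*I*pi/3) + 2*exp(2*I*pi/3)) + (1 + exp(-I*pi/3) + 2*exp(I*pi/3) + 3*exp(2*I*pi/3))] = 6/6 = 1
  <chi_rho, chi_2> = (1/6)[1*(7)*conj(1) + 1*(2 + 3*exp(-I*pi/3) + exp(2*I*pi/3) + exp(I*pi/3))*conj(exp(2*I*pi/3)) + 1*(2 + 4*exp(-2*I*pi/3) + exp(2*I*pi/3))*conj(exp(-2*I*pi/3)) + 1*(-1)*conj(1) + 1*(2 + exp(-2*I*pi/3) + 4*exp(2*I*pi/3))*conj(exp(2*I*pi/3)) + 1*(2 + exp(-2*I*pi/3) + exp(-I*pi/3) + 3*exp(I*pi/3))*conj(exp(-2*I*pi/3))]
      = (1/6)[(7) + (-2 + 2*exp(-2*I*pi/3) + exp(-I*pi/3)) + (4 + exp(-2*I*pi/3) + 2*exp(2*I*pi/3)) + (-1) + (4 + 2*exp(-2*I*pi/3) + exp(2*I*pi/3)) + (-2 + exp(I*pi/3) + 2*exp(2*I*pi/3))] = 6/6 = 1
  <chi_rho, chi_3> = (1/6)[1*(7)*conj(1) + 1*(2 + 3*exp(-I*pi/3) + exp(2*I*pi/3) + exp(I*pi/3))*conj(-1) + 1*(2 + 4*exp(-2*I*pi/3) + exp(2*I*pi/3))*conj(1) + 1*(-1)*conj(-1) + 1*(2 + exp(-2*I*pi/3) + 4*exp(2*I*pi/3))*conj(1) + 1*(2 + exp(-2*I*pi/3) + exp(-I*pi/3) + 3*exp(I*pi/3))*conj(-1)]
      = (1/6)[(7) + (-2 - exp(I*pi/3) - exp(2*I*pi/3) - 3*exp(-I*pi/3)) + (2 + 4*exp(-2*I*pi/3) + exp(2*I*pi/3)) + (1) + (2 + exp(-2*I*pi/3) + 4*exp(2*I*pi/3)) + (-2 - 3*exp(I*pi/3) - exp(-I*pi/3) - exp(-2*I*pi/3))] = 0/6 = 0
  <chi_rho, chi_4> = (1/6)[1*(7)*conj(1) + 1*(2 + 3*exp(-I*pi/3) + exp(2*I*pi/3) + exp(I*pi/3))*conj(exp(-2*I*pi/3)) + 1*(2 + 4*exp(-2*I*pi/3) + exp(2*I*pi/3))*conj(exp(2*I*pi/3)) + 1*(-1)*conj(1) + 1*(2 + exp(-2*I*pi/3) + 4*exp(2*I*pi/3))*conj(exp(-2*I*pi/3)) + 1*(2 + exp(-2*I*pi/3) + exp(-I*pi/3) + 3*exp(I*pi/3))*conj(exp(2*I*pi/3))]
      = (1/6)[(7) + (-1 + exp(-2*I*pi/3) + 2*exp(2*I*pi/3) + 3*exp(I*pi/3)) + (1 + 2*exp(-2*I*pi/3) + 4*exp(2*I*pi/3)) + (-1) + (1 + 4*exp(-2*I*pi/3) + 2*exp(2*I*pi/3)) + (-1 + 3*exp(-I*pi/3) + 2*exp(-2*I*pi/3) + exp(2*I*pi/3))] = 0/6 = 0
  <chi_rho, chi_5> = (1/6)[1*(7)*conj(1) + 1*(2 + 3*exp(-I*pi/3) + exp(2*I*pi/3) + exp(I*pi/3))*conj(exp(-I*pi/3)) + 1*(2 + 4*exp(-2*I*pi/3) + exp(2*I*pi/3))*conj(exp(-2*I*pi/3)) + 1*(-1)*conj(-1) + 1*(2 + exp(-2*I*pi/3) + 4*exp(2*I*pi/3))*conj(exp(2*I*pi/3)) + 1*(2 + exp(-2*I*pi/3) + exp(-I*pi/3) + 3*exp(I*pi/3))*conj(exp(I*pi/3))]
      = (1/6)[(7) + (2 + exp(2*I*pi/3) + 2*exp(I*pi/3)) + (4 + exp(-2*I*pi/3) + 2*exp(2*I*pi/3)) + (1) + (4 + 2*exp(-2*I*pi/3) + exp(2*I*pi/3)) + (2 + 2*exp(-I*pi/3) + exp(-2*I*pi/3))] = 18/6 = 3
(Exp terms are combined using exp(i*s)*conj(exp(i*t)) = exp(i*(s-t)), and sums of them are collapsed using the identity that for every m > 1 the m distinct m-th roots of unity sum to 0, e.g. 1 + exp(2*I*pi/3) + exp(-2*I*pi/3) = 0.)
Dimension check: dim(rho) = sum (mult * dim) = 2*1 + 1*1 + 1*1 + 0*1 + 0*1 + 3*1 = 7 = chi_rho(e) = 7.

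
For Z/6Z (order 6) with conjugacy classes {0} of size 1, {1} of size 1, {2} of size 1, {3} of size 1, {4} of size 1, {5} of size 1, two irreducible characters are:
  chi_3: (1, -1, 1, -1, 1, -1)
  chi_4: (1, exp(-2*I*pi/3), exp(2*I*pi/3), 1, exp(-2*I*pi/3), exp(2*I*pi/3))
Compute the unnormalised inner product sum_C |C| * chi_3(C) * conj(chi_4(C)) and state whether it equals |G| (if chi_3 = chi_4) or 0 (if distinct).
Sum = 0; so <chi_3, chi_4> = 0 (distinct irreducibles are orthogonal).

Details: Compute term by term over conjugacy classes (|C| * chi_3(C) * conj(chi_4(C))):
  1*(1)*conj(1) + 1*(-1)*conj(exp(-2*I*pi/3)) + 1*(1)*conj(exp(2*I*pi/3)) + 1*(-1)*conj(1) + 1*(1)*conj(exp(-2*I*pi/3)) + 1*(-1)*conj(exp(2*I*pi/3))
  = (1) + (-exp(2*I*pi/3)) + (exp(-2*I*pi/3)) + (-1) + (exp(2*I*pi/3)) + (-exp(-2*I*pi/3))
  = 0.
(Exp terms are combined using exp(i*s)*conj(exp(i*t)) = exp(i*(s-t)), and sums of them are collapsed using the identity that for every m > 1 the m distinct m-th roots of unity sum to 0, e.g. 1 + exp(2*I*pi/3) + exp(-2*I*pi/3) = 0.)
Dividing by |G| = 6 gives 0/6 = 0, matching the row-orthogonality relation <chi_3, chi_4> = [chi_3 = chi_4].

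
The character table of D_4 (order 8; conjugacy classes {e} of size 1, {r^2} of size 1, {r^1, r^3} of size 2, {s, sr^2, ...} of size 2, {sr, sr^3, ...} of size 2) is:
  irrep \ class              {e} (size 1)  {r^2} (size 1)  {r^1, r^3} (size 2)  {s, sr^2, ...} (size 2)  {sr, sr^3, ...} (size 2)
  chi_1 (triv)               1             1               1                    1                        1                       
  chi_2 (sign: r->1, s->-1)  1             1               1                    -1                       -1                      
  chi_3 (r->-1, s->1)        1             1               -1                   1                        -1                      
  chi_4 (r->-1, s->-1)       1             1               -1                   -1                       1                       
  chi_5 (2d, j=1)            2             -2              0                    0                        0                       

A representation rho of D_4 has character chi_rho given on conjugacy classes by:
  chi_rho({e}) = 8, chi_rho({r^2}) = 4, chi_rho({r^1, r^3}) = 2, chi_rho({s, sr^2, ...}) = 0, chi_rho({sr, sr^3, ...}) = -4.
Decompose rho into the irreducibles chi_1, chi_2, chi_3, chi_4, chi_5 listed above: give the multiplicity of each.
Multiplicities: chi_1: 1, chi_2: 3, chi_3: 2, chi_4: 0, chi_5: 1.

Details: Use <chi_rho, chi> = (1/|G|) sum_C |C| * chi_rho(C) * conj(chi(C)) with |G| = 8 for each irreducible chi in the table:
  <chi_rho, chi_1> = (1/8)[1*(8)*conj(1) + 1*(4)*conj(1) + 2*(2)*conj(1) + 2*(0)*conj(1) + 2*(-4)*conj(1)]
      = (1/8)[(8) + (4) + (4) + (0) + (-8)] = 8/8 = 1
  <chi_rho, chi_2> = (1/8)[1*(8)*conj(1) + 1*(4)*conj(1) + 2*(2)*conj(1) + 2*(0)*conj(-1) + 2*(-4)*conj(-1)]
      = (1/8)[(8) + (4) + (4) + (0) + (8)] = 24/8 = 3
  <chi_rho, chi_3> = (1/8)[1*(8)*conj(1) + 1*(4)*conj(1) + 2*(2)*conj(-1) + 2*(0)*conj(1) + 2*(-4)*conj(-1)]
      = (1/8)[(8) + (4) + (-4) + (0) + (8)] = 16/8 = 2
  <chi_rho, chi_4> = (1/8)[1*(8)*conj(1) + 1*(4)*conj(1) + 2*(2)*conj(-1) + 2*(0)*conj(-1) + 2*(-4)*conj(1)]
      = (1/8)[(8) + (4) + (-4) + (0) + (-8)] = 0/8 = 0
  <chi_rho, chi_5> = (1/8)[1*(8)*conj(2) + 1*(4)*conj(-2) + 2*(2)*conj(0) + 2*(0)*conj(0) + 2*(-4)*conj(0)]
      = (1/8)[(16) + (-8) + (0) + (0) + (0)] = 8/8 = 1
Dimension check: dim(rho) = sum (mult * dim) = 1*1 + 3*1 + 2*1 + 0*1 + 1*2 = 8 = chi_rho(e) = 8.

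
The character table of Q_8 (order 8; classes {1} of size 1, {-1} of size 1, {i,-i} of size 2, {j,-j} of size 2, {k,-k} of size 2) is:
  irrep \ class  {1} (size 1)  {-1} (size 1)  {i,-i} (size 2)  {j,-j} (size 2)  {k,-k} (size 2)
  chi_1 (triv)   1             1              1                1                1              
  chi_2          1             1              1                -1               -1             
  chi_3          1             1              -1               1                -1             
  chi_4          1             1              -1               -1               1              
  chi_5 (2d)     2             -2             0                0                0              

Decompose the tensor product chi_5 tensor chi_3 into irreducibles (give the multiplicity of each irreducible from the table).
chi_5 tensor chi_3 = chi_5 (all other irreducibles have multiplicity 0).

Reasoning: The character of a tensor product is the pointwise product (chi_5 * chi_3)(C) = chi_5(C) * chi_3(C):
  {1}: (2)*(1), {-1}: (-2)*(1), {i,-i}: (0)*(-1), {j,-j}: (0)*(1), {k,-k}: (0)*(-1)
so (chi_5 * chi_3) takes values
  {1} -> 2, {-1} -> -2, {i,-i} -> 0, {j,-j} -> 0, {k,-k} -> 0.
Now take the inner product of this character with each irreducible chi from the table, <chi_5*chi_3, chi> = (1/8) sum_C |C| (chi_5*chi_3)(C) conj(chi(C)):
  <chi_5*chi_3, chi_1> = (1/8)[1*(2)*conj(1) + 1*(-2)*conj(1) + 2*(0)*conj(1) + 2*(0)*conj(1) + 2*(0)*conj(1)]
      = (1/8)[(2) + (-2) + (0) + (0) + (0)] = 0/8 = 0
  <chi_5*chi_3, chi_2> = (1/8)[1*(2)*conj(1) + 1*(-2)*conj(1) + 2*(0)*conj(1) + 2*(0)*conj(-1) + 2*(0)*conj(-1)]
      = (1/8)[(2) + (-2) + (0) + (0) + (0)] = 0/8 = 0
  <chi_5*chi_3, chi_3> = (1/8)[1*(2)*conj(1) + 1*(-2)*conj(1) + 2*(0)*conj(-1) + 2*(0)*conj(1) + 2*(0)*conj(-1)]
      = (1/8)[(2) + (-2) + (0) + (0) + (0)] = 0/8 = 0
  <chi_5*chi_3, chi_4> = (1/8)[1*(2)*conj(1) + 1*(-2)*conj(1) + 2*(0)*conj(-1) + 2*(0)*conj(-1) + 2*(0)*conj(1)]
      = (1/8)[(2) + (-2) + (0) + (0) + (0)] = 0/8 = 0
  <chi_5*chi_3, chi_5> = (1/8)[1*(2)*conj(2) + 1*(-2)*conj(-2) + 2*(0)*conj(0) + 2*(0)*conj(0) + 2*(0)*conj(0)]
      = (1/8)[(4) + (4) + (0) + (0) + (0)] = 8/8 = 1
Hence the multiplicities are chi_5: 1. Dimension check: dim(chi_5)*dim(chi_3) = 2*1 = 2 and sum (mult * dim) = 1*2 = 2.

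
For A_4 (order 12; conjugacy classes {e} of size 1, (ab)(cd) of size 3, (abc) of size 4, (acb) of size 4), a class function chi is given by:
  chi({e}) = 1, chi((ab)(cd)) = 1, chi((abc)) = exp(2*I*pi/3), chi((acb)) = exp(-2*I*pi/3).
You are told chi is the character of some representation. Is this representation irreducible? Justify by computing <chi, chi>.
Irreducible: <chi, chi> = 1.

Proof sketch: <chi, chi> = (1/|G|) sum_C |C| * |chi(C)|^2 = (1/12)[1*|1|^2 + 3*|1|^2 + 4*|exp(2*I*pi/3)|^2 + 4*|exp(-2*I*pi/3)|^2]
  = (1/12)[(1) + (3) + (4) + (4)] = 12/12 = 1.
(Exp terms are combined using exp(i*s)*conj(exp(i*t)) = exp(i*(s-t)), and sums of them are collapsed using the identity that for every m > 1 the m distinct m-th roots of unity sum to 0, e.g. 1 + exp(2*I*pi/3) + exp(-2*I*pi/3) = 0.)
A character is irreducible iff <chi, chi> = 1, so this representation is irreducible.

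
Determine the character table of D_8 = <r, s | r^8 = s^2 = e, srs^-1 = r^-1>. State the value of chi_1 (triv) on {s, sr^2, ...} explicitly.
Conjugacy classes: {e} of size 1, {r^4} of size 1, {r^1, r^7} of size 2, {r^2, r^6} of size 2, {r^3, r^5} of size 2, {s, sr^2, ...} of size 4, {sr, sr^3, ...} of size 4.
Character table:
  irrep \ class              {e} (size 1)  {r^4} (size 1)  {r^1, r^7} (size 2)  {r^2, r^6} (size 2)  {r^3, r^5} (size 2)  {s, sr^2, ...} (size 4)  {sr, sr^3, ...} (size 4)
  chi_1 (triv)               1             1               1                    1                    1                    1                        1                       
  chi_2 (sign: r->1, s->-1)  1             1               1                    1                    1                    -1                       -1                      
  chi_3 (r->-1, s->1)        1             1               -1                   1                    -1                   1                        -1                      
  chi_4 (r->-1, s->-1)       1             1               -1                   1                    -1                   -1                       1                       
  chi_5 (2d, j=1)            2             -2              sqrt(2)              0                    -sqrt(2)             0                        0                       
  chi_6 (2d, j=2)            2             2               0                    -2                   0                    0                        0                       
  chi_7 (2d, j=3)            2             -2              -sqrt(2)             0                    sqrt(2)              0                        0                       

Spot check: chi_1 (triv) on {s, sr^2, ...} = 1.

Derivation: D_8 has order 2*8 = 16 with 7 conjugacy classes, hence 7 irreducibles. Sum of squared dims 1 + 1 + 1 + 1 + 4 + 4 + 4 = 16 = |G|. Linear characters come from the abelianisation; the 2-dimensional irreps have character r^k -> 2*cos(2*pi*j*k/8), reflections -> 0.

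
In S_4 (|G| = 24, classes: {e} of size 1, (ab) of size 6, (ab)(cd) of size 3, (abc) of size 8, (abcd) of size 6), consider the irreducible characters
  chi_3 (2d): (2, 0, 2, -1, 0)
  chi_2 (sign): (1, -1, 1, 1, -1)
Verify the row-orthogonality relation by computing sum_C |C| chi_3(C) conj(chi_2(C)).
Sum = 0; so <chi_3, chi_2> = 0 (distinct irreducibles are orthogonal).

Reasoning: Compute term by term over conjugacy classes (|C| * chi_3(C) * conj(chi_2(C))):
  1*(2)*conj(1) + 6*(0)*conj(-1) + 3*(2)*conj(1) + 8*(-1)*conj(1) + 6*(0)*conj(-1)
  = (2) + (0) + (6) + (-8) + (0)
  = 0.
Dividing by |G| = 24 gives 0/24 = 0, matching the row-orthogonality relation <chi_3, chi_2> = [chi_3 = chi_2].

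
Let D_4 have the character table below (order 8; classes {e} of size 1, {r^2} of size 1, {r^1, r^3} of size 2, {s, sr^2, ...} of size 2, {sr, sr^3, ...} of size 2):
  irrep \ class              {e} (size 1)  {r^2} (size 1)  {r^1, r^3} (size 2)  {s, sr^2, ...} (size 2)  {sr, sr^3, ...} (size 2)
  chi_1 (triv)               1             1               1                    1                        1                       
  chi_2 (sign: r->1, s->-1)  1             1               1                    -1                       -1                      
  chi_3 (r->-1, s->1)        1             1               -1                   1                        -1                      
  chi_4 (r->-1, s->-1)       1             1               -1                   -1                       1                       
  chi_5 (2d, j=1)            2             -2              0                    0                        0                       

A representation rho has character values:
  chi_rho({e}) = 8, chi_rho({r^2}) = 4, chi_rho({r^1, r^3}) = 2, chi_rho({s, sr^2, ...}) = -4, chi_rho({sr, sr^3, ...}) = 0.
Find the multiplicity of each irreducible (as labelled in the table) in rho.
Multiplicities: chi_1: 1, chi_2: 3, chi_3: 0, chi_4: 2, chi_5: 1.

Reasoning: Use <chi_rho, chi> = (1/|G|) sum_C |C| * chi_rho(C) * conj(chi(C)) with |G| = 8 for each irreducible chi in the table:
  <chi_rho, chi_1> = (1/8)[1*(8)*conj(1) + 1*(4)*conj(1) + 2*(2)*conj(1) + 2*(-4)*conj(1) + 2*(0)*conj(1)]
      = (1/8)[(8) + (4) + (4) + (-8) + (0)] = 8/8 = 1
  <chi_rho, chi_2> = (1/8)[1*(8)*conj(1) + 1*(4)*conj(1) + 2*(2)*conj(1) + 2*(-4)*conj(-1) + 2*(0)*conj(-1)]
      = (1/8)[(8) + (4) + (4) + (8) + (0)] = 24/8 = 3
  <chi_rho, chi_3> = (1/8)[1*(8)*conj(1) + 1*(4)*conj(1) + 2*(2)*conj(-1) + 2*(-4)*conj(1) + 2*(0)*conj(-1)]
      = (1/8)[(8) + (4) + (-4) + (-8) + (0)] = 0/8 = 0
  <chi_rho, chi_4> = (1/8)[1*(8)*conj(1) + 1*(4)*conj(1) + 2*(2)*conj(-1) + 2*(-4)*conj(-1) + 2*(0)*conj(1)]
      = (1/8)[(8) + (4) + (-4) + (8) + (0)] = 16/8 = 2
  <chi_rho, chi_5> = (1/8)[1*(8)*conj(2) + 1*(4)*conj(-2) + 2*(2)*conj(0) + 2*(-4)*conj(0) + 2*(0)*conj(0)]
      = (1/8)[(16) + (-8) + (0) + (0) + (0)] = 8/8 = 1
Dimension check: dim(rho) = sum (mult * dim) = 1*1 + 3*1 + 0*1 + 2*1 + 1*2 = 8 = chi_rho(e) = 8.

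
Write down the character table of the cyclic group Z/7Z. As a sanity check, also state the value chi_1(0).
Character table of Z/7Z (irreps indexed chi_0,...,chi_6 with chi_k(m) = zeta_7^(k*m), zeta_7 = exp(2*pi*i/7)):
  irrep \ class  {0} (size 1)  {1} (size 1)    {2} (size 1)    {3} (size 1)    {4} (size 1)    {5} (size 1)    {6} (size 1)  
  chi_0          1             1               1               1               1               1               1             
  chi_1          1             exp(2*I*pi/7)   exp(4*I*pi/7)   exp(6*I*pi/7)   exp(-6*I*pi/7)  exp(-4*I*pi/7)  exp(-2*I*pi/7)
  chi_2          1             exp(4*I*pi/7)   exp(-6*I*pi/7)  exp(-2*I*pi/7)  exp(2*I*pi/7)   exp(6*I*pi/7)   exp(-4*I*pi/7)
  chi_3          1             exp(6*I*pi/7)   exp(-2*I*pi/7)  exp(4*I*pi/7)   exp(-4*I*pi/7)  exp(2*I*pi/7)   exp(-6*I*pi/7)
  chi_4          1             exp(-6*I*pi/7)  exp(2*I*pi/7)   exp(-4*I*pi/7)  exp(4*I*pi/7)   exp(-2*I*pi/7)  exp(6*I*pi/7) 
  chi_5          1             exp(-4*I*pi/7)  exp(6*I*pi/7)   exp(2*I*pi/7)   exp(-2*I*pi/7)  exp(-6*I*pi/7)  exp(4*I*pi/7) 
  chi_6          1             exp(-2*I*pi/7)  exp(-4*I*pi/7)  exp(-6*I*pi/7)  exp(6*I*pi/7)   exp(4*I*pi/7)   exp(2*I*pi/7) 

Spot check: chi_1(0) = zeta_7^(1*0) = zeta_7^0 = 1.

Working: Z/7Z is abelian, so all 7 irreducible complex representations are 1-dimensional. They are given by chi_k(m) = zeta_7^(k*m) for k = 0,...,6. Row orthogonality: sum_m chi_k(m) conj(chi_l(m)) = 7 * [k = l].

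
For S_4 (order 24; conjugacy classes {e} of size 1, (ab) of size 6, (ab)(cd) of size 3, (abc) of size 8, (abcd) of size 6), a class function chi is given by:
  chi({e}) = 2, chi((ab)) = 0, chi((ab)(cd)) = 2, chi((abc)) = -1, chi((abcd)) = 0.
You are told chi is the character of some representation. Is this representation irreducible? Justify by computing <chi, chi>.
Irreducible: <chi, chi> = 1.

Why: <chi, chi> = (1/|G|) sum_C |C| * |chi(C)|^2 = (1/24)[1*|2|^2 + 6*|0|^2 + 3*|2|^2 + 8*|-1|^2 + 6*|0|^2]
  = (1/24)[(4) + (0) + (12) + (8) + (0)] = 24/24 = 1.
A character is irreducible iff <chi, chi> = 1, so this representation is irreducible.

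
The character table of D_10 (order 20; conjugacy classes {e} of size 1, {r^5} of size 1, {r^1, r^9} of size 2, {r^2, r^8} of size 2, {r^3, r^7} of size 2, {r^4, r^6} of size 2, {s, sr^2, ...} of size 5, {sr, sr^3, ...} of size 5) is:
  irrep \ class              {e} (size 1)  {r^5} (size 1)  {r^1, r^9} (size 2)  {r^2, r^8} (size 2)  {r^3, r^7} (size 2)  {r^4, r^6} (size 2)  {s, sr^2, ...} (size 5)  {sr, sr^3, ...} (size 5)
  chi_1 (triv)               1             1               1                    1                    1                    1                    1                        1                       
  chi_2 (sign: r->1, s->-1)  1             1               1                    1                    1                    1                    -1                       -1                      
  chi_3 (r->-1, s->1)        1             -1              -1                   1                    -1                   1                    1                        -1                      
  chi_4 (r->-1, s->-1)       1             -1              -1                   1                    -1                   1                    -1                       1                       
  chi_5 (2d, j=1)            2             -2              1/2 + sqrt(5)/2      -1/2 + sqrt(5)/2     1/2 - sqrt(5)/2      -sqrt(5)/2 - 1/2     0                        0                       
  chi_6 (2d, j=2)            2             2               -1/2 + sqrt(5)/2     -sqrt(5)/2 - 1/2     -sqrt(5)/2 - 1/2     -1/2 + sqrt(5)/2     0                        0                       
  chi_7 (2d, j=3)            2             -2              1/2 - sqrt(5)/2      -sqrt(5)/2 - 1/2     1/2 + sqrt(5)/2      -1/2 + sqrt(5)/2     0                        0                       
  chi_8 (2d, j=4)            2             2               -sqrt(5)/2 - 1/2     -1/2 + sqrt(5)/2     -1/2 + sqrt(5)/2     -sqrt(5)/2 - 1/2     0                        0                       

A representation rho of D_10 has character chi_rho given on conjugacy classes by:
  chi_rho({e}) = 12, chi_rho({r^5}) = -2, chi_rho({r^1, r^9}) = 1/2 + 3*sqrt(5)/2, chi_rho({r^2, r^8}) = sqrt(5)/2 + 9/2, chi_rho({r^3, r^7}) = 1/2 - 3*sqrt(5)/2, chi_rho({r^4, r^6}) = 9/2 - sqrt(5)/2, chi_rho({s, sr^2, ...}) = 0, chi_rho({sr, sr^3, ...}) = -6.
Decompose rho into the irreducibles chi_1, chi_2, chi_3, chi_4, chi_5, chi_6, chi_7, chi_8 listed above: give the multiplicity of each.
Multiplicities: chi_1: 0, chi_2: 3, chi_3: 3, chi_4: 0, chi_5: 2, chi_6: 1, chi_7: 0, chi_8: 0.

Working: Use <chi_rho, chi> = (1/|G|) sum_C |C| * chi_rho(C) * conj(chi(C)) with |G| = 20 for each irreducible chi in the table:
  <chi_rho, chi_1> = (1/20)[1*(12)*conj(1) + 1*(-2)*conj(1) + 2*(1/2 + 3*sqrt(5)/2)*conj(1) + 2*(sqrt(5)/2 + 9/2)*conj(1) + 2*(1/2 - 3*sqrt(5)/2)*conj(1) + 2*(9/2 - sqrt(5)/2)*conj(1) + 5*(0)*conj(1) + 5*(-6)*conj(1)]
      = (1/20)[(12) + (-2) + (1 + 3*sqrt(5)) + (sqrt(5) + 9) + (1 - 3*sqrt(5)) + (9 - sqrt(5)) + (0) + (-30)] = 0/20 = 0
  <chi_rho, chi_2> = (1/20)[1*(12)*conj(1) + 1*(-2)*conj(1) + 2*(1/2 + 3*sqrt(5)/2)*conj(1) + 2*(sqrt(5)/2 + 9/2)*conj(1) + 2*(1/2 - 3*sqrt(5)/2)*conj(1) + 2*(9/2 - sqrt(5)/2)*conj(1) + 5*(0)*conj(-1) + 5*(-6)*conj(-1)]
      = (1/20)[(12) + (-2) + (1 + 3*sqrt(5)) + (sqrt(5) + 9) + (1 - 3*sqrt(5)) + (9 - sqrt(5)) + (0) + (30)] = 60/20 = 3
  <chi_rho, chi_3> = (1/20)[1*(12)*conj(1) + 1*(-2)*conj(-1) + 2*(1/2 + 3*sqrt(5)/2)*conj(-1) + 2*(sqrt(5)/2 + 9/2)*conj(1) + 2*(1/2 - 3*sqrt(5)/2)*conj(-1) + 2*(9/2 - sqrt(5)/2)*conj(1) + 5*(0)*conj(1) + 5*(-6)*conj(-1)]
      = (1/20)[(12) + (2) + (-3*sqrt(5) - 1) + (sqrt(5) + 9) + (-1 + 3*sqrt(5)) + (9 - sqrt(5)) + (0) + (30)] = 60/20 = 3
  <chi_rho, chi_4> = (1/20)[1*(12)*conj(1) + 1*(-2)*conj(-1) + 2*(1/2 + 3*sqrt(5)/2)*conj(-1) + 2*(sqrt(5)/2 + 9/2)*conj(1) + 2*(1/2 - 3*sqrt(5)/2)*conj(-1) + 2*(9/2 - sqrt(5)/2)*conj(1) + 5*(0)*conj(-1) + 5*(-6)*conj(1)]
      = (1/20)[(12) + (2) + (-3*sqrt(5) - 1) + (sqrt(5) + 9) + (-1 + 3*sqrt(5)) + (9 - sqrt(5)) + (0) + (-30)] = 0/20 = 0
  <chi_rho, chi_5> = (1/20)[1*(12)*conj(2) + 1*(-2)*conj(-2) + 2*(1/2 + 3*sqrt(5)/2)*conj(1/2 + sqrt(5)/2) + 2*(sqrt(5)/2 + 9/2)*conj(-1/2 + sqrt(5)/2) + 2*(1/2 - 3*sqrt(5)/2)*conj(1/2 - sqrt(5)/2) + 2*(9/2 - sqrt(5)/2)*conj(-sqrt(5)/2 - 1/2) + 5*(0)*conj(0) + 5*(-6)*conj(0)]
      = (1/20)[(24) + (4) + (2*sqrt(5) + 8) + (-2 + 4*sqrt(5)) + (8 - 2*sqrt(5)) + (-4*sqrt(5) - 2) + (0) + (0)] = 40/20 = 2
  <chi_rho, chi_6> = (1/20)[1*(12)*conj(2) + 1*(-2)*conj(2) + 2*(1/2 + 3*sqrt(5)/2)*conj(-1/2 + sqrt(5)/2) + 2*(sqrt(5)/2 + 9/2)*conj(-sqrt(5)/2 - 1/2) + 2*(1/2 - 3*sqrt(5)/2)*conj(-sqrt(5)/2 - 1/2) + 2*(9/2 - sqrt(5)/2)*conj(-1/2 + sqrt(5)/2) + 5*(0)*conj(0) + 5*(-6)*conj(0)]
      = (1/20)[(24) + (-4) + (7 - sqrt(5)) + (-5*sqrt(5) - 7) + (sqrt(5) + 7) + (-7 + 5*sqrt(5)) + (0) + (0)] = 20/20 = 1
  <chi_rho, chi_7> = (1/20)[1*(12)*conj(2) + 1*(-2)*conj(-2) + 2*(1/2 + 3*sqrt(5)/2)*conj(1/2 - sqrt(5)/2) + 2*(sqrt(5)/2 + 9/2)*conj(-sqrt(5)/2 - 1/2) + 2*(1/2 - 3*sqrt(5)/2)*conj(1/2 + sqrt(5)/2) + 2*(9/2 - sqrt(5)/2)*conj(-1/2 + sqrt(5)/2) + 5*(0)*conj(0) + 5*(-6)*conj(0)]
      = (1/20)[(24) + (4) + (-7 + sqrt(5)) + (-5*sqrt(5) - 7) + (-7 - sqrt(5)) + (-7 + 5*sqrt(5)) + (0) + (0)] = 0/20 = 0
  <chi_rho, chi_8> = (1/20)[1*(12)*conj(2) + 1*(-2)*conj(2) + 2*(1/2 + 3*sqrt(5)/2)*conj(-sqrt(5)/2 - 1/2) + 2*(sqrt(5)/2 + 9/2)*conj(-1/2 + sqrt(5)/2) + 2*(1/2 - 3*sqrt(5)/2)*conj(-1/2 + sqrt(5)/2) + 2*(9/2 - sqrt(5)/2)*conj(-sqrt(5)/2 - 1/2) + 5*(0)*conj(0) + 5*(-6)*conj(0)]
      = (1/20)[(24) + (-4) + (-8 - 2*sqrt(5)) + (-2 + 4*sqrt(5)) + (-8 + 2*sqrt(5)) + (-4*sqrt(5) - 2) + (0) + (0)] = 0/20 = 0
Dimension check: dim(rho) = sum (mult * dim) = 0*1 + 3*1 + 3*1 + 0*1 + 2*2 + 1*2 + 0*2 + 0*2 = 12 = chi_rho(e) = 12.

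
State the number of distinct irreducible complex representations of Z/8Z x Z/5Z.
40

Why: The number of irreducible complex representations of a finite group equals its number of conjugacy classes. Z/8Z x Z/5Z is abelian of order 40, so every element is its own conjugacy class: 40 classes, so Z/8Z x Z/5Z (order 40) has exactly 40 irreducible complex representations.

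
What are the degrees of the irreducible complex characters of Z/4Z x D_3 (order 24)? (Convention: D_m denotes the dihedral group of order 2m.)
Dimensions: 1, 1, 1, 1, 1, 1, 1, 1, 2, 2, 2, 2

Details: There are 12 irreducibles (= number of conjugacy classes). Their dimensions d_i satisfy sum d_i^2 = |G| = 24: 1 + 1 + 1 + 1 + 1 + 1 + 1 + 1 + 4 + 4 + 4 + 4 = 24. (For the product with Z/4Z: each of the 4 1-dim characters of Z/4Z tensors with each irrep of D_3, giving 4 copies of each D_3-dimension.)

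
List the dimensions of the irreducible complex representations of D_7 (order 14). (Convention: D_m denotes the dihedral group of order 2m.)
Dimensions: 1, 1, 2, 2, 2

Derivation: There are 5 irreducibles (= number of conjugacy classes). Their dimensions d_i satisfy sum d_i^2 = |G| = 14: 1 + 1 + 4 + 4 + 4 = 14.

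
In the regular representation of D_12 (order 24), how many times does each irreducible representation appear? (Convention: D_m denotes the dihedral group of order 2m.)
Each irreducible V_i of dimension d_i appears with multiplicity d_i, i.e. rho_reg = (direct sum over all irreducibles V_i) d_i V_i. The irreducible dimensions for D_12 are 1, 1, 1, 1, 2, 2, 2, 2, 2: 4 irreducibles of dimension 1, each with multiplicity 1; 5 irreducibles of dimension 2, each with multiplicity 2. Total dimension 4*1*1 + 5*2*2 = 24 = |G|.

Why: General theorem: in the regular representation of a finite group G, each irreducible appears with multiplicity equal to its dimension. Check: dim(rho_reg) = sum d_i^2 = 1 + 1 + 1 + 1 + 4 + 4 + 4 + 4 + 4 = 24 = |G|.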